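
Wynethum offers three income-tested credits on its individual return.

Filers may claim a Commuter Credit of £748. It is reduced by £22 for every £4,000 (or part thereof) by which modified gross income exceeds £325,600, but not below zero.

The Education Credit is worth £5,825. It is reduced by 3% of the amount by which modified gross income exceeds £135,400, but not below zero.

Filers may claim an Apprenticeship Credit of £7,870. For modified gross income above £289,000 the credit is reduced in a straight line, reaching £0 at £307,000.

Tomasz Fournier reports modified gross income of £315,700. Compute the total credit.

Commuter Credit: £315,700 is at or below the £325,600 threshold, so the full £748 applies.
Education Credit: 3% of the £180,300 excess over £135,400 is £5,409; credit = £5,825 − £5,409 = £416.
Apprenticeship Credit: £315,700 is at or above £307,000, so the credit is £0.
Total: £748 + £416 + £0 = £1,164.

£1,164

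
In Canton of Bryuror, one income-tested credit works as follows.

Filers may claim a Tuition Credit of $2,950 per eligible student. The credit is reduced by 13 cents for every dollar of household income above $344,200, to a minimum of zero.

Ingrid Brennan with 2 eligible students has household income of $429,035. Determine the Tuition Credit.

Tuition Credit: base = 2 × $2,950 = $5,900. 13% of the $84,835 excess over $344,200 is $11,028.55 ≥ base, so the credit is $0.

$0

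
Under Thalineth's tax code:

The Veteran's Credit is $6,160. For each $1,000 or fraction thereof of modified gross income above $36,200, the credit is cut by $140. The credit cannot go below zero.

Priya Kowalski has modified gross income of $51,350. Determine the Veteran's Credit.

$3,920

Veteran's Credit: income exceeds $36,200 by $15,150, which is 16 full-or-partial $1,000 increments; reduction = 16 × $140 = $2,240, leaving $3,920.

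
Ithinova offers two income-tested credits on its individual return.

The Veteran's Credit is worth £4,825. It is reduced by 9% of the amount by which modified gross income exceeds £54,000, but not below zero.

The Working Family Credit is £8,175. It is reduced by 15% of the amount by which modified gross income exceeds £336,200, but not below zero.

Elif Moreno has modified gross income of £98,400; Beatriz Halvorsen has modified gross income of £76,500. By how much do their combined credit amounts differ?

Elif (£98,400): Veteran's Credit: 9% of the £44,400 excess over £54,000 is £3,996; credit = £4,825 − £3,996 = £829. Working Family Credit: £98,400 is at or below the £336,200 threshold, so the full £8,175 applies. total £829 + £8,175 = £9,004
Beatriz (£76,500): Veteran's Credit: 9% of the £22,500 excess over £54,000 is £2,025; credit = £4,825 − £2,025 = £2,800. Working Family Credit: £76,500 is at or below the £336,200 threshold, so the full £8,175 applies. total £2,800 + £8,175 = £10,975
Difference: |£9,004 − £10,975| = £1,971.

£1,971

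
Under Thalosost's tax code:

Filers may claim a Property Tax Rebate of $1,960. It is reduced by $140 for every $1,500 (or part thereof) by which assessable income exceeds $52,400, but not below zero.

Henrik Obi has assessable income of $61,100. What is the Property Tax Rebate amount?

$1,120

Property Tax Rebate: income exceeds $52,400 by $8,700, which is 6 full-or-partial $1,500 increments; reduction = 6 × $140 = $840, leaving $1,120.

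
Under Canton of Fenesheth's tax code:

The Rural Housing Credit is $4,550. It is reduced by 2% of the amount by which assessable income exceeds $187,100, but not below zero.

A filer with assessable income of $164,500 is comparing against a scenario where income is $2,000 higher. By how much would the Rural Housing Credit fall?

At $164,500 — $164,500 is at or below the $187,100 threshold, so the full $4,550 applies.
At $166,500 — $166,500 is at or below the $187,100 threshold, so the full $4,550 applies.
Lost: $4,550 − $4,550 = $0.

$0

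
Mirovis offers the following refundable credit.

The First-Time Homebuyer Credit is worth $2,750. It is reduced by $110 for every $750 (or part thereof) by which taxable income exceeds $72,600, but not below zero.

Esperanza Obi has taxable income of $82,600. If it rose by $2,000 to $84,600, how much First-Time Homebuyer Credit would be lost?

At $82,600 — income exceeds $72,600 by $10,000, which is 14 full-or-partial $750 increments; reduction = 14 × $110 = $1,540, leaving $1,210.
At $84,600 — income exceeds $72,600 by $12,000, which is 16 full-or-partial $750 increments; reduction = 16 × $110 = $1,760, leaving $990.
Lost: $1,210 − $990 = $220.

$220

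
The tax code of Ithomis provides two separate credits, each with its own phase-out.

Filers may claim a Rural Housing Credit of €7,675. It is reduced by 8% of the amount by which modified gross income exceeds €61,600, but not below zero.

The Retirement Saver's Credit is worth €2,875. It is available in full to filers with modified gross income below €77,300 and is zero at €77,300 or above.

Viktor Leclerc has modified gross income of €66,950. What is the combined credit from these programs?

€10,122

Rural Housing Credit: 8% of the €5,350 excess over €61,600 is €428; credit = €7,675 − €428 = €7,247.
Retirement Saver's Credit: €66,950 is below the €77,300 cutoff, so the full €2,875 applies.
Total: €7,247 + €2,875 = €10,122.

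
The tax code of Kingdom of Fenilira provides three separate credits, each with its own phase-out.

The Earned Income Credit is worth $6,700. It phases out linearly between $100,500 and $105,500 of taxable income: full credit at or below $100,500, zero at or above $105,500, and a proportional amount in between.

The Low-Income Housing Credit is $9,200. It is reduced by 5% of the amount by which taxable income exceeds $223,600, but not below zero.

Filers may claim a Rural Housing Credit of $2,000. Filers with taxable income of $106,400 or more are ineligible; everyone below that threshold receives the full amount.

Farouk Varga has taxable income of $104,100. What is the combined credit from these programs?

$13,076

Earned Income Credit: $104,100 is $3,600 into a $5,000 phase-out range, leaving 1,400/5,000 of the credit: $6,700 × 1,400/5,000 = $1,876.
Low-Income Housing Credit: $104,100 is at or below the $223,600 threshold, so the full $9,200 applies.
Rural Housing Credit: $104,100 is below the $106,400 cutoff, so the full $2,000 applies.
Total: $1,876 + $9,200 + $2,000 = $13,076.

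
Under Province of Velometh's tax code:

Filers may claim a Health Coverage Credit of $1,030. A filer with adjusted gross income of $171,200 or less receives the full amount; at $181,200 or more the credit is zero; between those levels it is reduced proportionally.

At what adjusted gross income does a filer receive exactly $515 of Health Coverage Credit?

$176,200

$515 is 515/1,030 of the full $1,030, so 515/1,030 of the $10,000 range has been used: income = $171,200 + $10,000 × 515/1,030 = $176,200.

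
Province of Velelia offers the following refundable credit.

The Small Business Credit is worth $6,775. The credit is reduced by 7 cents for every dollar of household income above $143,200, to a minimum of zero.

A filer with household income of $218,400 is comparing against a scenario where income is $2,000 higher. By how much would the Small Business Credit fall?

$140

At $218,400 — 7% of the $75,200 excess over $143,200 is $5,264; credit = $6,775 − $5,264 = $1,511.
At $220,400 — 7% of the $77,200 excess over $143,200 is $5,404; credit = $6,775 − $5,404 = $1,371.
Lost: $1,511 − $1,371 = $140.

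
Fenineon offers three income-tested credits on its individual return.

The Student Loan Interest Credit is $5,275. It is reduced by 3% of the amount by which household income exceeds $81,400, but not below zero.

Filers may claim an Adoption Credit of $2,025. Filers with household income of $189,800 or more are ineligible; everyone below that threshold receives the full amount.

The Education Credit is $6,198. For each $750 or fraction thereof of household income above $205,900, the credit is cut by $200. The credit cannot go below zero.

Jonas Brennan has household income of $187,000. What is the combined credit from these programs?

$10,330

Student Loan Interest Credit: 3% of the $105,600 excess over $81,400 is $3,168; credit = $5,275 − $3,168 = $2,107.
Adoption Credit: $187,000 is below the $189,800 cutoff, so the full $2,025 applies.
Education Credit: $187,000 is at or below the $205,900 threshold, so the full $6,198 applies.
Total: $2,107 + $2,025 + $6,198 = $10,330.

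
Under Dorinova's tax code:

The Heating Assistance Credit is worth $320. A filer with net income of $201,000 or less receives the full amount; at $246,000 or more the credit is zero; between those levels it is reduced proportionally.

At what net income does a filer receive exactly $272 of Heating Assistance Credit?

$272 is 272/320 of the full $320, so 48/320 of the $45,000 range has been used: income = $201,000 + $45,000 × 48/320 = $207,750.

$207,750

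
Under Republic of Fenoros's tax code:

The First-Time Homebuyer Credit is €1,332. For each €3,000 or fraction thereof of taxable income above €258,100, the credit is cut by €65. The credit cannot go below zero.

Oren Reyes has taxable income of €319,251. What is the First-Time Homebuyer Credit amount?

First-Time Homebuyer Credit: income exceeds €258,100 by €61,151 → 21 increments × €65 = €1,365 ≥ base, so the credit is €0.

€0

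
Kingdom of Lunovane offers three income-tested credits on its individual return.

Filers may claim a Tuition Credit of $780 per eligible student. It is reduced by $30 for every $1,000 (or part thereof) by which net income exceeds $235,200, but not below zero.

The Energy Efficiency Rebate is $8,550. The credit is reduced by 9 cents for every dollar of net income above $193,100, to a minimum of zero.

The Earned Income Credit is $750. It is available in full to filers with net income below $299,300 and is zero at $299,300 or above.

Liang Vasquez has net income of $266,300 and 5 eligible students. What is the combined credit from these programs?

$5,652

Tuition Credit: base = 5 × $780 = $3,900. income exceeds $235,200 by $31,100, which is 32 full-or-partial $1,000 increments; reduction = 32 × $30 = $960, leaving $2,940.
Energy Efficiency Rebate: 9% of the $73,200 excess over $193,100 is $6,588; credit = $8,550 − $6,588 = $1,962.
Earned Income Credit: $266,300 is below the $299,300 cutoff, so the full $750 applies.
Total: $2,940 + $1,962 + $750 = $5,652.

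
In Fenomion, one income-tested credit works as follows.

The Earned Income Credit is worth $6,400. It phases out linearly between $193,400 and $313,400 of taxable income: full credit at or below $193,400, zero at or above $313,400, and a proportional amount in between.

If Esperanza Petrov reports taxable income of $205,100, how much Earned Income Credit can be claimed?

Earned Income Credit: $205,100 is $11,700 into a $120,000 phase-out range, leaving 108,300/120,000 of the credit: $6,400 × 108,300/120,000 = $5,776.

$5,776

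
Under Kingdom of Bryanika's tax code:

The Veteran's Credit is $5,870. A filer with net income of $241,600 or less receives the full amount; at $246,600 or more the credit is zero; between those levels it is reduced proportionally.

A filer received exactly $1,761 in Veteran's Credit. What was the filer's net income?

$1,761 is 1,761/5,870 of the full $5,870, so 4,109/5,870 of the $5,000 range has been used: income = $241,600 + $5,000 × 4,109/5,870 = $245,100.

$245,100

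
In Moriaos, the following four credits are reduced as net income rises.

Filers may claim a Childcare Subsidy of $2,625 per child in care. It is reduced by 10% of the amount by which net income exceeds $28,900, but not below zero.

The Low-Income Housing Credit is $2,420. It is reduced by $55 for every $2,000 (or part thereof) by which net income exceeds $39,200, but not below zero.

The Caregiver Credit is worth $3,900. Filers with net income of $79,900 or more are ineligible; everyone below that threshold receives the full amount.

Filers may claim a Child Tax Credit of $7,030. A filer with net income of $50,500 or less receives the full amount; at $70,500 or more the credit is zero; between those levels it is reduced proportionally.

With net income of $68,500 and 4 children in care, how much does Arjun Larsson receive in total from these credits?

Childcare Subsidy: base = 4 × $2,625 = $10,500. 10% of the $39,600 excess over $28,900 is $3,960; credit = $10,500 − $3,960 = $6,540.
Low-Income Housing Credit: income exceeds $39,200 by $29,300, which is 15 full-or-partial $2,000 increments; reduction = 15 × $55 = $825, leaving $1,595.
Caregiver Credit: $68,500 is below the $79,900 cutoff, so the full $3,900 applies.
Child Tax Credit: $68,500 is $18,000 into a $20,000 phase-out range, leaving 2,000/20,000 of the credit: $7,030 × 2,000/20,000 = $703.
Total: $6,540 + $1,595 + $3,900 + $703 = $12,738.

$12,738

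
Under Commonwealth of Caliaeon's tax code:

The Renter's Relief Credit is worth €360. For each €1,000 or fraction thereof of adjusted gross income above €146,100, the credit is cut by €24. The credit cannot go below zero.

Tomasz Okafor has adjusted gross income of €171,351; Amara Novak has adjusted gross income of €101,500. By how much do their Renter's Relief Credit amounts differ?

Tomasz (€171,351): Renter's Relief Credit: income exceeds €146,100 by €25,251 → 26 increments × €24 = €624 ≥ base, so the credit is €0.
Amara (€101,500): Renter's Relief Credit: €101,500 is at or below the €146,100 threshold, so the full €360 applies.
Difference: |€0 − €360| = €360.

€360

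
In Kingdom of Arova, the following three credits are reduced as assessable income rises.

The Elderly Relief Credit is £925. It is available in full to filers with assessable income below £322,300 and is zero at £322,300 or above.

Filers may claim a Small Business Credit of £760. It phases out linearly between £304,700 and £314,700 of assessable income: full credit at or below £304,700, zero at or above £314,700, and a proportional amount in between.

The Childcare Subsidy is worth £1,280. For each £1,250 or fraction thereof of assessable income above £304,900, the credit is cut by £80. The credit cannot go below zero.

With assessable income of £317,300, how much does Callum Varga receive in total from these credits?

£1,405

Elderly Relief Credit: £317,300 is below the £322,300 cutoff, so the full £925 applies.
Small Business Credit: £317,300 is at or above £314,700, so the credit is £0.
Childcare Subsidy: income exceeds £304,900 by £12,400, which is 10 full-or-partial £1,250 increments; reduction = 10 × £80 = £800, leaving £480.
Total: £925 + £0 + £480 = £1,405.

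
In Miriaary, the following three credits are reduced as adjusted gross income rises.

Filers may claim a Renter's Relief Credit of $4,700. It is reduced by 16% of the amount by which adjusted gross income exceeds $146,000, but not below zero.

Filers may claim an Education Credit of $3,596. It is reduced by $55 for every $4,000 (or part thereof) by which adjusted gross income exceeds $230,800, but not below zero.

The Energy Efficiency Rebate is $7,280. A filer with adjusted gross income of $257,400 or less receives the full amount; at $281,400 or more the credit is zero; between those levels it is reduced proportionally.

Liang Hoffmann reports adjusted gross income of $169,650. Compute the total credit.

Renter's Relief Credit: 16% of the $23,650 excess over $146,000 is $3,784; credit = $4,700 − $3,784 = $916.
Education Credit: $169,650 is at or below the $230,800 threshold, so the full $3,596 applies.
Energy Efficiency Rebate: $169,650 is at or below the $257,400 threshold, so the full $7,280 applies.
Total: $916 + $3,596 + $7,280 = $11,792.

$11,792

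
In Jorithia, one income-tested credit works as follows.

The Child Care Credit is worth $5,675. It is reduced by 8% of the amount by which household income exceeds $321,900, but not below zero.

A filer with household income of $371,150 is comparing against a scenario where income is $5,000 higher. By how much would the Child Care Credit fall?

$400

At $371,150 — 8% of the $49,250 excess over $321,900 is $3,940; credit = $5,675 − $3,940 = $1,735.
At $376,150 — 8% of the $54,250 excess over $321,900 is $4,340; credit = $5,675 − $4,340 = $1,335.
Lost: $1,735 − $1,335 = $400.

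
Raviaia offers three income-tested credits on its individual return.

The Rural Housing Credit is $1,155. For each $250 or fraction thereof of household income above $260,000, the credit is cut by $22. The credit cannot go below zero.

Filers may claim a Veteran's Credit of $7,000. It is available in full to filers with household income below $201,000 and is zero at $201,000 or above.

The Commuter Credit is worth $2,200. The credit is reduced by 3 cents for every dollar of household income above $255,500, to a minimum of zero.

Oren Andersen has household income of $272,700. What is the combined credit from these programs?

Rural Housing Credit: income exceeds $260,000 by $12,700, which is 51 full-or-partial $250 increments; reduction = 51 × $22 = $1,122, leaving $33.
Veteran's Credit: $272,700 meets or exceeds the $201,000 cutoff, so the credit is $0.
Commuter Credit: 3% of the $17,200 excess over $255,500 is $516; credit = $2,200 − $516 = $1,684.
Total: $33 + $0 + $1,684 = $1,717.

$1,717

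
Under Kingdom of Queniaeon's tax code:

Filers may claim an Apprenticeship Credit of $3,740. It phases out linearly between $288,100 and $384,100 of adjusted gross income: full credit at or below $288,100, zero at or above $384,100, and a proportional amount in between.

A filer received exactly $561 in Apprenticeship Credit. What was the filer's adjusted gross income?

$561 is 561/3,740 of the full $3,740, so 3,179/3,740 of the $96,000 range has been used: income = $288,100 + $96,000 × 3,179/3,740 = $369,700.

$369,700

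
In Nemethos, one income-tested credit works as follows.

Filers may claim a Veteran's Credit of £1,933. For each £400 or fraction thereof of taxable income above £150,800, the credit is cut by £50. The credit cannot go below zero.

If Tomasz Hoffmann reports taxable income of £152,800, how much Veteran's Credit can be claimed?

Veteran's Credit: income exceeds £150,800 by £2,000, which is 5 full-or-partial £400 increments; reduction = 5 × £50 = £250, leaving £1,683.

£1,683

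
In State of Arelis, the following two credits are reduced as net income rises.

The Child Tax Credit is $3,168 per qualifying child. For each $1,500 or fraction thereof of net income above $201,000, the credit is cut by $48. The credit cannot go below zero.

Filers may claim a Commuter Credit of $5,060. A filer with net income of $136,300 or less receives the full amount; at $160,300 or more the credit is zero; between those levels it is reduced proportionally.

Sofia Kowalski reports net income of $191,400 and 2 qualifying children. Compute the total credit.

$6,336

Child Tax Credit: base = 2 × $3,168 = $6,336. $191,400 is at or below the $201,000 threshold, so the full $6,336 applies.
Commuter Credit: $191,400 is at or above $160,300, so the credit is $0.
Total: $6,336 + $0 = $6,336.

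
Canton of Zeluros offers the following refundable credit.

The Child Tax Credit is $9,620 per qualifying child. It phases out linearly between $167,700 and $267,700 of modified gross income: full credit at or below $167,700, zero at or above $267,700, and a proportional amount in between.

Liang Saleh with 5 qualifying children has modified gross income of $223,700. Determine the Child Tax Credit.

Child Tax Credit: base = 5 × $9,620 = $48,100. $223,700 is $56,000 into a $100,000 phase-out range, leaving 44,000/100,000 of the credit: $48,100 × 44,000/100,000 = $21,164.

$21,164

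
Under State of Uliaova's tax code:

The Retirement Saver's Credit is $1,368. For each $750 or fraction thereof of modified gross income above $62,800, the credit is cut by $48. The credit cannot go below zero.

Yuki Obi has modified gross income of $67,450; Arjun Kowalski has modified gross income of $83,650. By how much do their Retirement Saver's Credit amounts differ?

Yuki ($67,450): Retirement Saver's Credit: income exceeds $62,800 by $4,650, which is 7 full-or-partial $750 increments; reduction = 7 × $48 = $336, leaving $1,032.
Arjun ($83,650): Retirement Saver's Credit: income exceeds $62,800 by $20,850, which is 28 full-or-partial $750 increments; reduction = 28 × $48 = $1,344, leaving $24.
Difference: |$1,032 − $24| = $1,008.

$1,008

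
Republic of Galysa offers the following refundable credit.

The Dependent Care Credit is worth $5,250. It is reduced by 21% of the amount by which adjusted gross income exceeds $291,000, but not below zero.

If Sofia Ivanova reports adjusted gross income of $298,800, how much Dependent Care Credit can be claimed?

$3,612

Dependent Care Credit: 21% of the $7,800 excess over $291,000 is $1,638; credit = $5,250 − $1,638 = $3,612.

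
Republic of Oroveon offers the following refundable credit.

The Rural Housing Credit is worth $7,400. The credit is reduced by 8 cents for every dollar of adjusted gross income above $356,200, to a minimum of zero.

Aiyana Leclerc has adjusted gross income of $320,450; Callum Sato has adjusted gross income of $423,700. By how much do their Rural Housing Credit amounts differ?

$5,400

Aiyana ($320,450): Rural Housing Credit: $320,450 is at or below the $356,200 threshold, so the full $7,400 applies.
Callum ($423,700): Rural Housing Credit: 8% of the $67,500 excess over $356,200 is $5,400; credit = $7,400 − $5,400 = $2,000.
Difference: |$7,400 − $2,000| = $5,400.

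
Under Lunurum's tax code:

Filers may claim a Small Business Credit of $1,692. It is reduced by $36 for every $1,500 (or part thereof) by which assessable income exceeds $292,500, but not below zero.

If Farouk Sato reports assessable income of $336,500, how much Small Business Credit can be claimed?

$612

Small Business Credit: income exceeds $292,500 by $44,000, which is 30 full-or-partial $1,500 increments; reduction = 30 × $36 = $1,080, leaving $612.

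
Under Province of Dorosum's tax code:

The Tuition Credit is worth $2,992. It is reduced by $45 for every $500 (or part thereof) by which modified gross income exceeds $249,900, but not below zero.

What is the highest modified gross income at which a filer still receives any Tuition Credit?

$282,900

After 66 increments the reduction is 66 × $45 = $2,970, leaving $22; one more increment wipes it out. Increment 66 ends at excess 66 × $500 = $33,000, so the highest qualifying income is $249,900 + $33,000 = $282,900.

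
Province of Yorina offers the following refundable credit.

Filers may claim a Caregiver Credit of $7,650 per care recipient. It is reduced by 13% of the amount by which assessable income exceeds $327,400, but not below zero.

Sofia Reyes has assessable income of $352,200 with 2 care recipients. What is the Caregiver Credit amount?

$12,076

Caregiver Credit: base = 2 × $7,650 = $15,300. 13% of the $24,800 excess over $327,400 is $3,224; credit = $15,300 − $3,224 = $12,076.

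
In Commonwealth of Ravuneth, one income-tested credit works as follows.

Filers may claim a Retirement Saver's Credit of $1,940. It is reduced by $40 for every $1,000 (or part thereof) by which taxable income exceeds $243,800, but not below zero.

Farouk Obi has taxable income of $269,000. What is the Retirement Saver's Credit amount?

$900

Retirement Saver's Credit: income exceeds $243,800 by $25,200, which is 26 full-or-partial $1,000 increments; reduction = 26 × $40 = $1,040, leaving $900.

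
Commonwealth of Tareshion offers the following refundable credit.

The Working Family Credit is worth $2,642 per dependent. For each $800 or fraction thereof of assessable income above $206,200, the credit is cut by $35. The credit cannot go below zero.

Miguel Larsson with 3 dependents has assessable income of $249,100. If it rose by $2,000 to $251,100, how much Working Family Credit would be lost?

$105

At $249,100 — base = 3 × $2,642 = $7,926. income exceeds $206,200 by $42,900, which is 54 full-or-partial $800 increments; reduction = 54 × $35 = $1,890, leaving $6,036.
At $251,100 — base = 3 × $2,642 = $7,926. income exceeds $206,200 by $44,900, which is 57 full-or-partial $800 increments; reduction = 57 × $35 = $1,995, leaving $5,931.
Lost: $6,036 − $5,931 = $105.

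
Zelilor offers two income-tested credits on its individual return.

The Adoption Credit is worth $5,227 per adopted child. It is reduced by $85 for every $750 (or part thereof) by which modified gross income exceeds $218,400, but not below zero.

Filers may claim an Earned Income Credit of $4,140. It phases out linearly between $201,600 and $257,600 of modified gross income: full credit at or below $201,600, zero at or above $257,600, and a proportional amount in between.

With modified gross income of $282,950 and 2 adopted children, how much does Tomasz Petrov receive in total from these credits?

$3,059

Adoption Credit: base = 2 × $5,227 = $10,454. income exceeds $218,400 by $64,550, which is 87 full-or-partial $750 increments; reduction = 87 × $85 = $7,395, leaving $3,059.
Earned Income Credit: $282,950 is at or above $257,600, so the credit is $0.
Total: $3,059 + $0 = $3,059.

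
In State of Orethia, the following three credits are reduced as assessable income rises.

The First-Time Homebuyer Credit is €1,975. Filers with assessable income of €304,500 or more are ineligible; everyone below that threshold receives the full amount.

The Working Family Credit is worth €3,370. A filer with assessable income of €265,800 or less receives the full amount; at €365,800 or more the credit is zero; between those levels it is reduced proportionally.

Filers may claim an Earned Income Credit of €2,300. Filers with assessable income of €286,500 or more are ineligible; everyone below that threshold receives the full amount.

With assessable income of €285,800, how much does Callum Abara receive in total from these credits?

First-Time Homebuyer Credit: €285,800 is below the €304,500 cutoff, so the full €1,975 applies.
Working Family Credit: €285,800 is €20,000 into a €100,000 phase-out range, leaving 80,000/100,000 of the credit: €3,370 × 80,000/100,000 = €2,696.
Earned Income Credit: €285,800 is below the €286,500 cutoff, so the full €2,300 applies.
Total: €1,975 + €2,696 + €2,300 = €6,971.

€6,971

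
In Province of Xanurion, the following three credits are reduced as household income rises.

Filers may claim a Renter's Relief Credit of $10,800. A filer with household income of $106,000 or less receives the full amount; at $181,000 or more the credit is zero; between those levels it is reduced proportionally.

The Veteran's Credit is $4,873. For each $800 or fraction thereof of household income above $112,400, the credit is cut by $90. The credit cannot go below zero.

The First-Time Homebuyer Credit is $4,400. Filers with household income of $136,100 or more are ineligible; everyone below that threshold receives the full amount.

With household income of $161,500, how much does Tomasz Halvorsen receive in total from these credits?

Renter's Relief Credit: $161,500 is $55,500 into a $75,000 phase-out range, leaving 19,500/75,000 of the credit: $10,800 × 19,500/75,000 = $2,808.
Veteran's Credit: income exceeds $112,400 by $49,100 → 62 increments × $90 = $5,580 ≥ base, so the credit is $0.
First-Time Homebuyer Credit: $161,500 meets or exceeds the $136,100 cutoff, so the credit is $0.
Total: $2,808 + $0 + $0 = $2,808.

$2,808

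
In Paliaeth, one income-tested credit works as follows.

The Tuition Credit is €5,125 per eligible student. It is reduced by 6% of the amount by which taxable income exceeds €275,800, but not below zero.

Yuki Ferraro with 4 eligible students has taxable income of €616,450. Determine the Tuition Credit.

€61

Tuition Credit: base = 4 × €5,125 = €20,500. 6% of the €340,650 excess over €275,800 is €20,439; credit = €20,500 − €20,439 = €61.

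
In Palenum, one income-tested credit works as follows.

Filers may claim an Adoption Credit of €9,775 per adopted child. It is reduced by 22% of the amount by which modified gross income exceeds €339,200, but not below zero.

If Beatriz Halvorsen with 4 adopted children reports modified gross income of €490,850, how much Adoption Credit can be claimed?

Adoption Credit: base = 4 × €9,775 = €39,100. 22% of the €151,650 excess over €339,200 is €33,363; credit = €39,100 − €33,363 = €5,737.

€5,737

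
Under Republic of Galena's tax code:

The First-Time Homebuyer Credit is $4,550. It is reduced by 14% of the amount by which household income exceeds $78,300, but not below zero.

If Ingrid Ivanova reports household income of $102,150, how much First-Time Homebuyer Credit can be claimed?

First-Time Homebuyer Credit: 14% of the $23,850 excess over $78,300 is $3,339; credit = $4,550 − $3,339 = $1,211.

$1,211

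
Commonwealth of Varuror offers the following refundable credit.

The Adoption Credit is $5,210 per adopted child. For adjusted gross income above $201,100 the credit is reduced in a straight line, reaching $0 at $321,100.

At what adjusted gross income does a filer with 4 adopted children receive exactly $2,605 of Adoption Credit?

Full credit = 4 × $5,210 = $20,840.
$2,605 is 2,605/20,840 of the full $20,840, so 18,235/20,840 of the $120,000 range has been used: income = $201,100 + $120,000 × 18,235/20,840 = $306,100.

$306,100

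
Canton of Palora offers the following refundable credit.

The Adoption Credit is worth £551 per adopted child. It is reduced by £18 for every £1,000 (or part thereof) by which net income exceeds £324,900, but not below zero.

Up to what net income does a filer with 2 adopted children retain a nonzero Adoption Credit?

£385,900

Full credit = 2 × £551 = £1,102.
After 61 increments the reduction is 61 × £18 = £1,098, leaving £4; one more increment wipes it out. Increment 61 ends at excess 61 × £1,000 = £61,000, so the highest qualifying income is £324,900 + £61,000 = £385,900.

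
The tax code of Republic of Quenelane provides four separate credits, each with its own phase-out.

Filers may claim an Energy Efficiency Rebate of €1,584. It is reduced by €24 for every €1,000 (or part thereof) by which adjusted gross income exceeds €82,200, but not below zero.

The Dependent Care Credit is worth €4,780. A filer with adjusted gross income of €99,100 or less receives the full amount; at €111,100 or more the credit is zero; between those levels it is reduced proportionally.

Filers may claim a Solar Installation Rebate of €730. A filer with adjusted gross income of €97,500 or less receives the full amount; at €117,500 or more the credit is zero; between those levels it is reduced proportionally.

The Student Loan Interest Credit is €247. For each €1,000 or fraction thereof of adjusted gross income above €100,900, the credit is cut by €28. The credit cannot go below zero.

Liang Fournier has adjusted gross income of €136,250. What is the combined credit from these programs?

Energy Efficiency Rebate: income exceeds €82,200 by €54,050, which is 55 full-or-partial €1,000 increments; reduction = 55 × €24 = €1,320, leaving €264.
Dependent Care Credit: €136,250 is at or above €111,100, so the credit is €0.
Solar Installation Rebate: €136,250 is at or above €117,500, so the credit is €0.
Student Loan Interest Credit: income exceeds €100,900 by €35,350 → 36 increments × €28 = €1,008 ≥ base, so the credit is €0.
Total: €264 + €0 + €0 + €0 = €264.

€264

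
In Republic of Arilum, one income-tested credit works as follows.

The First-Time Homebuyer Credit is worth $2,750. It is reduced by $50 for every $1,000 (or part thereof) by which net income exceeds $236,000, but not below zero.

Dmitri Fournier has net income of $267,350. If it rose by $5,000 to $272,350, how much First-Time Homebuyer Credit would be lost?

At $267,350 — income exceeds $236,000 by $31,350, which is 32 full-or-partial $1,000 increments; reduction = 32 × $50 = $1,600, leaving $1,150.
At $272,350 — income exceeds $236,000 by $36,350, which is 37 full-or-partial $1,000 increments; reduction = 37 × $50 = $1,850, leaving $900.
Lost: $1,150 − $900 = $250.

$250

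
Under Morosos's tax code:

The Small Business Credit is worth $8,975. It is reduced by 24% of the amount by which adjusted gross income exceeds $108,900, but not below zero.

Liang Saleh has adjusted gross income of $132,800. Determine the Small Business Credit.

$3,239

Small Business Credit: 24% of the $23,900 excess over $108,900 is $5,736; credit = $8,975 − $5,736 = $3,239.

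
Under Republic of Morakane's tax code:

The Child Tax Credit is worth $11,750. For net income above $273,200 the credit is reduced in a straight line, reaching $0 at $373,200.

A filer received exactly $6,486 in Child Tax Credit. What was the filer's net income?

$6,486 is 6,486/11,750 of the full $11,750, so 5,264/11,750 of the $100,000 range has been used: income = $273,200 + $100,000 × 5,264/11,750 = $318,000.

$318,000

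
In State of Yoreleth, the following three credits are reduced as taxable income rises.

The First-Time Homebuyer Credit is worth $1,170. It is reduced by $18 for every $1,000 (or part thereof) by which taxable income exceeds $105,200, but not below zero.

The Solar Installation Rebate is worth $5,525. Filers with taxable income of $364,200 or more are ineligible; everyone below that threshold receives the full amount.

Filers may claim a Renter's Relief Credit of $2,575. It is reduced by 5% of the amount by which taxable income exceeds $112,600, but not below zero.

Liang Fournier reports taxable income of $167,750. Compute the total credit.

First-Time Homebuyer Credit: income exceeds $105,200 by $62,550, which is 63 full-or-partial $1,000 increments; reduction = 63 × $18 = $1,134, leaving $36.
Solar Installation Rebate: $167,750 is below the $364,200 cutoff, so the full $5,525 applies.
Renter's Relief Credit: 5% of the $55,150 excess over $112,600 is $2,757.50 ≥ base, so the credit is $0.
Total: $36 + $5,525 + $0 = $5,561.

$5,561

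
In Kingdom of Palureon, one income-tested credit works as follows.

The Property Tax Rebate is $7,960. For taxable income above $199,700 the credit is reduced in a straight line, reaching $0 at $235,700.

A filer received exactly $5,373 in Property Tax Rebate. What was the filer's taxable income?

$5,373 is 5,373/7,960 of the full $7,960, so 2,587/7,960 of the $36,000 range has been used: income = $199,700 + $36,000 × 2,587/7,960 = $211,400.

$211,400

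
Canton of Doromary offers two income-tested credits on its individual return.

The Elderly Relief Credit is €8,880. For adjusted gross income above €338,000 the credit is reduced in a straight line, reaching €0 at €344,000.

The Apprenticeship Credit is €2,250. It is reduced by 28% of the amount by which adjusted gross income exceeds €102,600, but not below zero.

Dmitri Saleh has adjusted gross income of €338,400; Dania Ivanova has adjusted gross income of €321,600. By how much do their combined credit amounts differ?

€592

Dmitri (€338,400): Elderly Relief Credit: €338,400 is €400 into a €6,000 phase-out range, leaving 5,600/6,000 of the credit: €8,880 × 5,600/6,000 = €8,288. Apprenticeship Credit: 28% of the €235,800 excess over €102,600 is €66,024 ≥ base, so the credit is €0. total €8,288 + €0 = €8,288
Dania (€321,600): Elderly Relief Credit: €321,600 is at or below the €338,000 threshold, so the full €8,880 applies. Apprenticeship Credit: 28% of the €219,000 excess over €102,600 is €61,320 ≥ base, so the credit is €0. total €8,880 + €0 = €8,880
Difference: |€8,288 − €8,880| = €592.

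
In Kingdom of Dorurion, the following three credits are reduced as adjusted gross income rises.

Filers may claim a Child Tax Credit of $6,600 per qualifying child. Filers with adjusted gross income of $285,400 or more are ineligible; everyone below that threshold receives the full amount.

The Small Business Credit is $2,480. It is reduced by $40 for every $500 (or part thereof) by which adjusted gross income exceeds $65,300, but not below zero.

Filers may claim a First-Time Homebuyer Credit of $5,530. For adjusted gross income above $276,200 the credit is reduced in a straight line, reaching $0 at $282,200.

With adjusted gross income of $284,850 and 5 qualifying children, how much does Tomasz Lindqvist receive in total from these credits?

Child Tax Credit: base = 5 × $6,600 = $33,000. $284,850 is below the $285,400 cutoff, so the full $33,000 applies.
Small Business Credit: income exceeds $65,300 by $219,550 → 440 increments × $40 = $17,600 ≥ base, so the credit is $0.
First-Time Homebuyer Credit: $284,850 is at or above $282,200, so the credit is $0.
Total: $33,000 + $0 + $0 = $33,000.

$33,000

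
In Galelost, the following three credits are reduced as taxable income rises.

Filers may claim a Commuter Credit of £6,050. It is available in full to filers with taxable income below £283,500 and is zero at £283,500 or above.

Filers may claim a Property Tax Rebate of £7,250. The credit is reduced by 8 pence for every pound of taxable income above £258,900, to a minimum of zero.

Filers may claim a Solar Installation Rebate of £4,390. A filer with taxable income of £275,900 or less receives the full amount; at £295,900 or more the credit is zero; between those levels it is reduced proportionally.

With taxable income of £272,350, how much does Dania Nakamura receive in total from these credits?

£16,614

Commuter Credit: £272,350 is below the £283,500 cutoff, so the full £6,050 applies.
Property Tax Rebate: 8% of the £13,450 excess over £258,900 is £1,076; credit = £7,250 − £1,076 = £6,174.
Solar Installation Rebate: £272,350 is at or below the £275,900 threshold, so the full £4,390 applies.
Total: £6,050 + £6,174 + £4,390 = £16,614.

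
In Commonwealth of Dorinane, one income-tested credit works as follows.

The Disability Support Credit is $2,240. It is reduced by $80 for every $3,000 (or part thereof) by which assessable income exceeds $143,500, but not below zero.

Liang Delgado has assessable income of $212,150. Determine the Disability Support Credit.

Disability Support Credit: income exceeds $143,500 by $68,650, which is 23 full-or-partial $3,000 increments; reduction = 23 × $80 = $1,840, leaving $400.

$400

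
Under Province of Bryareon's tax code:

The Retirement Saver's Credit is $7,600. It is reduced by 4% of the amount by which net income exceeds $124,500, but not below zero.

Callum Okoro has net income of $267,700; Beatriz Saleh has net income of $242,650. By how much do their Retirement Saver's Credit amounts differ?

Callum ($267,700): Retirement Saver's Credit: 4% of the $143,200 excess over $124,500 is $5,728; credit = $7,600 − $5,728 = $1,872.
Beatriz ($242,650): Retirement Saver's Credit: 4% of the $118,150 excess over $124,500 is $4,726; credit = $7,600 − $4,726 = $2,874.
Difference: |$1,872 − $2,874| = $1,002.

$1,002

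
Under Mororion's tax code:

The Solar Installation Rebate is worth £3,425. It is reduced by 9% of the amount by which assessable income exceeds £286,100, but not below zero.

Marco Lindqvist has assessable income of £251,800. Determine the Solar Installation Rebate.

Solar Installation Rebate: £251,800 is at or below the £286,100 threshold, so the full £3,425 applies.

£3,425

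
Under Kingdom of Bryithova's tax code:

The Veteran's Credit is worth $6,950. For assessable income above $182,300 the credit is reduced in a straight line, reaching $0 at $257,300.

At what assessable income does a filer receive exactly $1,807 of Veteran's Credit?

$237,800

$1,807 is 1,807/6,950 of the full $6,950, so 5,143/6,950 of the $75,000 range has been used: income = $182,300 + $75,000 × 5,143/6,950 = $237,800.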